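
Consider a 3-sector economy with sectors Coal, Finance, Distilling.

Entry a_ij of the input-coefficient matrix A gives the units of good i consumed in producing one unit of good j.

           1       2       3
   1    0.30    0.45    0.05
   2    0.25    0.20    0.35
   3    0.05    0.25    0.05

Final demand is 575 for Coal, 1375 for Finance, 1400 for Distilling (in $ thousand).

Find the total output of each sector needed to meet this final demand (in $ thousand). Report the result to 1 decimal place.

I − A =
  [   0.70    -0.45    -0.05]
  [  -0.25     0.80    -0.35]
  [  -0.05    -0.25     0.95]
Cofactors of I−A, C_ij = (−1)^(i+j)·(minor ij) (rows/columns in the sector order above):
  C_11 = (0.80)(0.95) − (-0.35)(-0.25) = 0.6725
  C_12 = −[(-0.25)(0.95) − (-0.35)(-0.05)] = 0.2550
  C_13 = (-0.25)(-0.25) − (0.80)(-0.05) = 0.1025
  C_21 = −[(-0.45)(0.95) − (-0.05)(-0.25)] = 0.4400
  C_22 = (0.70)(0.95) − (-0.05)(-0.05) = 0.6625
  C_23 = −[(0.70)(-0.25) − (-0.45)(-0.05)] = 0.1975
  C_31 = (-0.45)(-0.35) − (-0.05)(0.80) = 0.1975
  C_32 = −[(0.70)(-0.35) − (-0.05)(-0.25)] = 0.2575
  C_33 = (0.70)(0.80) − (-0.45)(-0.25) = 0.4475
det(I−A) = Σ_j (I−A)_1j·C_1j = (0.70)(0.6725) + (-0.45)(0.2550) + (-0.05)(0.1025) = 0.350875
adj(I−A) = Cᵀ =
  [ 0.6725   0.4400   0.1975]
  [ 0.2550   0.6625   0.2575]
  [ 0.1025   0.1975   0.4475]
(I − A)⁻¹ = adj(I−A) / det(I−A) ≈
  [   1.9166     1.2540     0.5629]
  [   0.7268     1.8881     0.7339]
  [   0.2921     0.5629     1.2754]
x = (I − A)⁻¹ d = adj(I−A)·d / det(I−A), with det(I−A) = 0.350875:
  x_1 = (0.6725·575 + 0.4400·1375 + 0.1975·1400) / 0.350875 = 1268.1875 / 0.350875 ≈ 3614.4
  x_2 = (0.2550·575 + 0.6625·1375 + 0.2575·1400) / 0.350875 = 1418.0625 / 0.350875 ≈ 4041.5
  x_3 = (0.1025·575 + 0.1975·1375 + 0.4475·1400) / 0.350875 = 957.00 / 0.350875 ≈ 2727.5

x_1 = 3614.4, x_2 = 4041.5, x_3 = 2727.5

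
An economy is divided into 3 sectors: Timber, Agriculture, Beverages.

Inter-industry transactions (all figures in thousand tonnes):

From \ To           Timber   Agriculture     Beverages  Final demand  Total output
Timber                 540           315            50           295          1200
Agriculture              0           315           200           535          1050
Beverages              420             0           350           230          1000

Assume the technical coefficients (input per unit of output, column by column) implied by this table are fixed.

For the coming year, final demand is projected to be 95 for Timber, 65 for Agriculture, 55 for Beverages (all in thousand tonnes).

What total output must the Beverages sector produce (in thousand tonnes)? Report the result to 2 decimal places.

Technical coefficients a_ij = z_ij / X_j:
  a_TT = 540/1200 = 0.45, a_AT = 0/1200 = 0.00, a_BT = 420/1200 = 0.35
  a_TA = 315/1050 = 0.30, a_AA = 315/1050 = 0.30, a_BA = 0/1050 = 0.00
  a_TB = 50/1000 = 0.05, a_AB = 200/1000 = 0.20, a_BB = 350/1000 = 0.35
I − A =
  [   0.55    -0.30    -0.05]
  [   0.00     0.70    -0.20]
  [  -0.35     0.00     0.65]
Cofactors of I−A, C_ij = (−1)^(i+j)·(minor ij) (rows/columns in the sector order above):
  C_11 = (0.70)(0.65) − (-0.20)(0.00) = 0.4550
  C_12 = −[(0.00)(0.65) − (-0.20)(-0.35)] = 0.0700
  C_13 = (0.00)(0.00) − (0.70)(-0.35) = 0.2450
  C_21 = −[(-0.30)(0.65) − (-0.05)(0.00)] = 0.1950
  C_22 = (0.55)(0.65) − (-0.05)(-0.35) = 0.3400
  C_23 = −[(0.55)(0.00) − (-0.30)(-0.35)] = 0.1050
  C_31 = (-0.30)(-0.20) − (-0.05)(0.70) = 0.0950
  C_32 = −[(0.55)(-0.20) − (-0.05)(0.00)] = 0.1100
  C_33 = (0.55)(0.70) − (-0.30)(0.00) = 0.3850
det(I−A) = Σ_j (I−A)_1j·C_1j = (0.55)(0.4550) + (-0.30)(0.0700) + (-0.05)(0.2450) = 0.2170
adj(I−A) = Cᵀ =
  [ 0.4550   0.1950   0.0950]
  [ 0.0700   0.3400   0.1100]
  [ 0.2450   0.1050   0.3850]
(I − A)⁻¹ = adj(I−A) / det(I−A) ≈
  [   2.0968     0.8986     0.4378]
  [   0.3226     1.5668     0.5069]
  [   1.1290     0.4839     1.7742]
x = (I − A)⁻¹ d = adj(I−A)·d / det(I−A), with det(I−A) = 0.2170:
  x_T = (0.4550·95 + 0.1950·65 + 0.0950·55) / 0.2170 = 61.125 / 0.2170 ≈ 281.68
  x_A = (0.0700·95 + 0.3400·65 + 0.1100·55) / 0.2170 = 34.80 / 0.2170 ≈ 160.37
  x_B = (0.2450·95 + 0.1050·65 + 0.3850·55) / 0.2170 = 51.275 / 0.2170 ≈ 236.29

x_B = 236.29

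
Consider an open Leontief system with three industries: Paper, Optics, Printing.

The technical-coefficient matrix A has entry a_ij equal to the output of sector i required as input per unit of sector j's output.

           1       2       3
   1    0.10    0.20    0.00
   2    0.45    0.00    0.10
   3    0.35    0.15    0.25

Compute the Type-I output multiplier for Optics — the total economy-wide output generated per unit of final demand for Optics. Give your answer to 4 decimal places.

I − A =
  [   0.90    -0.20     0.00]
  [  -0.45     1.00    -0.10]
  [  -0.35    -0.15     0.75]
Cofactors of I−A, C_ij = (−1)^(i+j)·(minor ij) (rows/columns in the sector order above):
  C_11 = (1.00)(0.75) − (-0.10)(-0.15) = 0.7350
  C_12 = −[(-0.45)(0.75) − (-0.10)(-0.35)] = 0.3725
  C_13 = (-0.45)(-0.15) − (1.00)(-0.35) = 0.4175
  C_21 = −[(-0.20)(0.75) − (0.00)(-0.15)] = 0.1500
  C_22 = (0.90)(0.75) − (0.00)(-0.35) = 0.6750
  C_23 = −[(0.90)(-0.15) − (-0.20)(-0.35)] = 0.2050
  C_31 = (-0.20)(-0.10) − (0.00)(1.00) = 0.0200
  C_32 = −[(0.90)(-0.10) − (0.00)(-0.45)] = 0.0900
  C_33 = (0.90)(1.00) − (-0.20)(-0.45) = 0.8100
det(I−A) = Σ_j (I−A)_1j·C_1j = (0.90)(0.7350) + (-0.20)(0.3725) + (0.00)(0.4175) = 0.5870
adj(I−A) = Cᵀ =
  [ 0.7350   0.1500   0.0200]
  [ 0.3725   0.6750   0.0900]
  [ 0.4175   0.2050   0.8100]
(I − A)⁻¹ = adj(I−A) / det(I−A) ≈
  [   1.25213     0.25554     0.03407]
  [   0.63458     1.14991     0.15332]
  [   0.71124     0.34923     1.37990]
The output multiplier for sector j is the column-j sum of the Leontief inverse (I − A)⁻¹ = adj(I−A) / det(I−A).
Column 2 of adj(I−A): (0.1500, 0.6750, 0.2050); det(I−A) = 0.5870.
m_2 = (0.1500 + 0.6750 + 0.2050) / 0.5870 = 1.03 / 0.5870 ≈ 1.7547.

m_2 = 1.7547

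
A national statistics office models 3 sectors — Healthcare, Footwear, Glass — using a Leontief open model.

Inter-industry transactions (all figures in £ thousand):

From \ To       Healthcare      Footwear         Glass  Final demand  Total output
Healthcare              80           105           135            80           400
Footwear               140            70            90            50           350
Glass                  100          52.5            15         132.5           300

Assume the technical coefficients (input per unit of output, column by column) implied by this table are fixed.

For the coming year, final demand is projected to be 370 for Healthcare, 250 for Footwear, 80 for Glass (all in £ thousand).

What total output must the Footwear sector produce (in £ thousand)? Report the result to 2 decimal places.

x_F = 1024.77

Technical coefficients a_ij = z_ij / X_j:
  a_HH = 80/400 = 0.20, a_FH = 140/400 = 0.35, a_GH = 100/400 = 0.25
  a_HF = 105/350 = 0.30, a_FF = 70/350 = 0.20, a_GF = 52.5/350 = 0.15
  a_HG = 135/300 = 0.45, a_FG = 90/300 = 0.30, a_GG = 15/300 = 0.05
I − A =
  [   0.80    -0.30    -0.45]
  [  -0.35     0.80    -0.30]
  [  -0.25    -0.15     0.95]
Cofactors of I−A, C_ij = (−1)^(i+j)·(minor ij) (rows/columns in the sector order above):
  C_11 = (0.80)(0.95) − (-0.30)(-0.15) = 0.7150
  C_12 = −[(-0.35)(0.95) − (-0.30)(-0.25)] = 0.4075
  C_13 = (-0.35)(-0.15) − (0.80)(-0.25) = 0.2525
  C_21 = −[(-0.30)(0.95) − (-0.45)(-0.15)] = 0.3525
  C_22 = (0.80)(0.95) − (-0.45)(-0.25) = 0.6475
  C_23 = −[(0.80)(-0.15) − (-0.30)(-0.25)] = 0.1950
  C_31 = (-0.30)(-0.30) − (-0.45)(0.80) = 0.4500
  C_32 = −[(0.80)(-0.30) − (-0.45)(-0.35)] = 0.3975
  C_33 = (0.80)(0.80) − (-0.30)(-0.35) = 0.5350
det(I−A) = Σ_j (I−A)_1j·C_1j = (0.80)(0.7150) + (-0.30)(0.4075) + (-0.45)(0.2525) = 0.336125
adj(I−A) = Cᵀ =
  [ 0.7150   0.3525   0.4500]
  [ 0.4075   0.6475   0.3975]
  [ 0.2525   0.1950   0.5350]
(I − A)⁻¹ = adj(I−A) / det(I−A) ≈
  [   2.1272     1.0487     1.3388]
  [   1.2123     1.9264     1.1826]
  [   0.7512     0.5801     1.5917]
x = (I − A)⁻¹ d = adj(I−A)·d / det(I−A), with det(I−A) = 0.336125:
  x_H = (0.7150·370 + 0.3525·250 + 0.4500·80) / 0.336125 = 388.675 / 0.336125 ≈ 1156.34
  x_F = (0.4075·370 + 0.6475·250 + 0.3975·80) / 0.336125 = 344.45 / 0.336125 ≈ 1024.77
  x_G = (0.2525·370 + 0.1950·250 + 0.5350·80) / 0.336125 = 184.975 / 0.336125 ≈ 550.32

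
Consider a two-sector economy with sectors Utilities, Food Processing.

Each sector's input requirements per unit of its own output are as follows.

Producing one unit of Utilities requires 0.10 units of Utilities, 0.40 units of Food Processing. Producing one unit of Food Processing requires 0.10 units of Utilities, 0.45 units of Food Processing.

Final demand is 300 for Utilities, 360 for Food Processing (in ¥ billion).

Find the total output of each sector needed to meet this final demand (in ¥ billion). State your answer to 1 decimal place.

x_U = 441.8, x_F = 975.8

I − A =
  [   0.90    -0.10]
  [  -0.40     0.55]
det(I−A) = (0.90)(0.55) − (-0.10)(-0.40) = 0.4550
adj(I−A) = [[0.55, 0.10], [0.40, 0.90]]
(I − A)⁻¹ = adj(I−A) / det(I−A) ≈
  [   1.2088     0.2198]
  [   0.8791     1.9780]
x = (I − A)⁻¹ d = adj(I−A)·d / det(I−A), with det(I−A) = 0.4550:
  x_U = (0.55·300 + 0.10·360) / 0.4550 = 201.00 / 0.4550 ≈ 441.8
  x_F = (0.40·300 + 0.90·360) / 0.4550 = 444.00 / 0.4550 ≈ 975.8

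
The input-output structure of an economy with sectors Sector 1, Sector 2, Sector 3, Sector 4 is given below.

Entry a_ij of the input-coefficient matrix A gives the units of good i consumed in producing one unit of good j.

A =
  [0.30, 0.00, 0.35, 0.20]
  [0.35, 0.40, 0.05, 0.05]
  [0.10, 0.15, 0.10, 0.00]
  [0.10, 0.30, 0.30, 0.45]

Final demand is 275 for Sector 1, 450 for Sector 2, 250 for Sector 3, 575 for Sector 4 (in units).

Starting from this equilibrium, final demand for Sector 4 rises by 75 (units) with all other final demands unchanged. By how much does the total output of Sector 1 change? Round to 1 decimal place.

Δx_1 = 60.2

I − A =
  [   0.70     0.00    -0.35    -0.20]
  [  -0.35     0.60    -0.05    -0.05]
  [  -0.10    -0.15     0.90     0.00]
  [  -0.10    -0.30    -0.30     0.55]
Compute the cofactors C_ij = (−1)^(i+j)·(3×3 minor ij) of I−A; the adjugate is their transpose:
adj(I−A) = Cᵀ =
  [ 0.277125   0.091875   0.149250   0.109125]
  [ 0.182000   0.303250   0.118875   0.093750]
  [ 0.061125   0.060750   0.187500   0.027750]
  [ 0.183000   0.215250   0.194250   0.333375]
det(I−A) = Σ_j (I−A)_1j·C_1j = (0.70)(0.277125) + (0.00)(0.182000) + (-0.35)(0.061125) + (-0.20)(0.183000) = 0.13599375
(I − A)⁻¹ = adj(I−A) / det(I−A) ≈
  [   2.0378     0.6756     1.0975     0.8024]
  [   1.3383     2.2299     0.8741     0.6894]
  [   0.4495     0.4467     1.3787     0.2041]
  [   1.3457     1.5828     1.4284     2.4514]
Δx = (I − A)⁻¹ Δd with Δd having +75 in the Sector 4 component and 0 elsewhere.
So Δx_1 = L_14 · (+75), where L_14 = adj(I−A)_14 / det(I−A) = 0.109125 / 0.13599375.
Δx_1 = 0.109125 × (+75) / 0.13599375 = 8.184375 / 0.13599375 ≈ 60.2.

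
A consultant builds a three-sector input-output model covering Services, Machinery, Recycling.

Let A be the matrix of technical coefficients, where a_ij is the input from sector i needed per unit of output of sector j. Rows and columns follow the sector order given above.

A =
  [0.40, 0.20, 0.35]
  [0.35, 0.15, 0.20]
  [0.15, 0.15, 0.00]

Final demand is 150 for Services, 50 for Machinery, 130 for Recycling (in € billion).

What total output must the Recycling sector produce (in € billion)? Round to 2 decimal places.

I − A =
  [   0.60    -0.20    -0.35]
  [  -0.35     0.85    -0.20]
  [  -0.15    -0.15     1.00]
Cofactors of I−A, C_ij = (−1)^(i+j)·(minor ij) (rows/columns in the sector order above):
  C_11 = (0.85)(1.00) − (-0.20)(-0.15) = 0.8200
  C_12 = −[(-0.35)(1.00) − (-0.20)(-0.15)] = 0.3800
  C_13 = (-0.35)(-0.15) − (0.85)(-0.15) = 0.1800
  C_21 = −[(-0.20)(1.00) − (-0.35)(-0.15)] = 0.2525
  C_22 = (0.60)(1.00) − (-0.35)(-0.15) = 0.5475
  C_23 = −[(0.60)(-0.15) − (-0.20)(-0.15)] = 0.1200
  C_31 = (-0.20)(-0.20) − (-0.35)(0.85) = 0.3375
  C_32 = −[(0.60)(-0.20) − (-0.35)(-0.35)] = 0.2425
  C_33 = (0.60)(0.85) − (-0.20)(-0.35) = 0.4400
det(I−A) = Σ_j (I−A)_1j·C_1j = (0.60)(0.8200) + (-0.20)(0.3800) + (-0.35)(0.1800) = 0.3530
adj(I−A) = Cᵀ =
  [ 0.8200   0.2525   0.3375]
  [ 0.3800   0.5475   0.2425]
  [ 0.1800   0.1200   0.4400]
(I − A)⁻¹ = adj(I−A) / det(I−A) ≈
  [   2.3229     0.7153     0.9561]
  [   1.0765     1.5510     0.6870]
  [   0.5099     0.3399     1.2465]
x = (I − A)⁻¹ d = adj(I−A)·d / det(I−A), with det(I−A) = 0.3530:
  x_1 = (0.8200·150 + 0.2525·50 + 0.3375·130) / 0.3530 = 179.50 / 0.3530 ≈ 508.50
  x_2 = (0.3800·150 + 0.5475·50 + 0.2425·130) / 0.3530 = 115.90 / 0.3530 ≈ 328.33
  x_3 = (0.1800·150 + 0.1200·50 + 0.4400·130) / 0.3530 = 90.20 / 0.3530 ≈ 255.52

x_3 = 255.52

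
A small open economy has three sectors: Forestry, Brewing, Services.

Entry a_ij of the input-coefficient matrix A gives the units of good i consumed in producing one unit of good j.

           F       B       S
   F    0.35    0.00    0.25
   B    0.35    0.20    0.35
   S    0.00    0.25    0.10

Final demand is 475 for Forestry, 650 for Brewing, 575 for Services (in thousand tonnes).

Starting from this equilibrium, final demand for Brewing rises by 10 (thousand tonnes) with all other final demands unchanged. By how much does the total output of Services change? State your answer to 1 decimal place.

I − A =
  [   0.65     0.00    -0.25]
  [  -0.35     0.80    -0.35]
  [   0.00    -0.25     0.90]
Cofactors of I−A, C_ij = (−1)^(i+j)·(minor ij) (rows/columns in the sector order above):
  C_11 = (0.80)(0.90) − (-0.35)(-0.25) = 0.6325
  C_12 = −[(-0.35)(0.90) − (-0.35)(0.00)] = 0.3150
  C_13 = (-0.35)(-0.25) − (0.80)(0.00) = 0.0875
  C_21 = −[(0.00)(0.90) − (-0.25)(-0.25)] = 0.0625
  C_22 = (0.65)(0.90) − (-0.25)(0.00) = 0.5850
  C_23 = −[(0.65)(-0.25) − (0.00)(0.00)] = 0.1625
  C_31 = (0.00)(-0.35) − (-0.25)(0.80) = 0.2000
  C_32 = −[(0.65)(-0.35) − (-0.25)(-0.35)] = 0.3150
  C_33 = (0.65)(0.80) − (0.00)(-0.35) = 0.5200
det(I−A) = Σ_j (I−A)_1j·C_1j = (0.65)(0.6325) + (0.00)(0.3150) + (-0.25)(0.0875) = 0.38925
adj(I−A) = Cᵀ =
  [ 0.6325   0.0625   0.2000]
  [ 0.3150   0.5850   0.3150]
  [ 0.0875   0.1625   0.5200]
(I − A)⁻¹ = adj(I−A) / det(I−A) ≈
  [   1.6249     0.1606     0.5138]
  [   0.8092     1.5029     0.8092]
  [   0.2248     0.4175     1.3359]
Δx = (I − A)⁻¹ Δd with Δd having +10 in the Brewing component and 0 elsewhere.
So Δx_S = L_SB · (+10), where L_SB = adj(I−A)_SB / det(I−A) = 0.1625 / 0.38925.
Δx_S = 0.1625 × (+10) / 0.38925 = 1.625 / 0.38925 ≈ 4.2.

Δx_S = 4.2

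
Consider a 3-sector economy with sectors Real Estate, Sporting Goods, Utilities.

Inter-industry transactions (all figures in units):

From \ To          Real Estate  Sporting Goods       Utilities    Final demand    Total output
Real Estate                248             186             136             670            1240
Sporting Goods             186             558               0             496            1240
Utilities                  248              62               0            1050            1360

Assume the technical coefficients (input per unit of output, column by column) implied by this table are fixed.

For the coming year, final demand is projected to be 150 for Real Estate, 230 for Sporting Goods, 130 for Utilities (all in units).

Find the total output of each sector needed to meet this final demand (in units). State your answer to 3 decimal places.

x_R = 308.811, x_S = 502.403, x_U = 216.882

Technical coefficients a_ij = z_ij / X_j:
  a_RR = 248/1240 = 0.20, a_SR = 186/1240 = 0.15, a_UR = 248/1240 = 0.20
  a_RS = 186/1240 = 0.15, a_SS = 558/1240 = 0.45, a_US = 62/1240 = 0.05
  a_RU = 136/1360 = 0.10, a_SU = 0/1360 = 0.00, a_UU = 0/1360 = 0.00
I − A =
  [   0.80    -0.15    -0.10]
  [  -0.15     0.55     0.00]
  [  -0.20    -0.05     1.00]
Cofactors of I−A, C_ij = (−1)^(i+j)·(minor ij) (rows/columns in the sector order above):
  C_11 = (0.55)(1.00) − (0.00)(-0.05) = 0.5500
  C_12 = −[(-0.15)(1.00) − (0.00)(-0.20)] = 0.1500
  C_13 = (-0.15)(-0.05) − (0.55)(-0.20) = 0.1175
  C_21 = −[(-0.15)(1.00) − (-0.10)(-0.05)] = 0.1550
  C_22 = (0.80)(1.00) − (-0.10)(-0.20) = 0.7800
  C_23 = −[(0.80)(-0.05) − (-0.15)(-0.20)] = 0.0700
  C_31 = (-0.15)(0.00) − (-0.10)(0.55) = 0.0550
  C_32 = −[(0.80)(0.00) − (-0.10)(-0.15)] = 0.0150
  C_33 = (0.80)(0.55) − (-0.15)(-0.15) = 0.4175
det(I−A) = Σ_j (I−A)_1j·C_1j = (0.80)(0.5500) + (-0.15)(0.1500) + (-0.10)(0.1175) = 0.40575
adj(I−A) = Cᵀ =
  [ 0.5500   0.1550   0.0550]
  [ 0.1500   0.7800   0.0150]
  [ 0.1175   0.0700   0.4175]
(I − A)⁻¹ = adj(I−A) / det(I−A) ≈
  [   1.3555     0.3820     0.1356]
  [   0.3697     1.9224     0.0370]
  [   0.2896     0.1725     1.0290]
x = (I − A)⁻¹ d = adj(I−A)·d / det(I−A), with det(I−A) = 0.40575:
  x_R = (0.5500·150 + 0.1550·230 + 0.0550·130) / 0.40575 = 125.30 / 0.40575 ≈ 308.811
  x_S = (0.1500·150 + 0.7800·230 + 0.0150·130) / 0.40575 = 203.85 / 0.40575 ≈ 502.403
  x_U = (0.1175·150 + 0.0700·230 + 0.4175·130) / 0.40575 = 88.00 / 0.40575 ≈ 216.882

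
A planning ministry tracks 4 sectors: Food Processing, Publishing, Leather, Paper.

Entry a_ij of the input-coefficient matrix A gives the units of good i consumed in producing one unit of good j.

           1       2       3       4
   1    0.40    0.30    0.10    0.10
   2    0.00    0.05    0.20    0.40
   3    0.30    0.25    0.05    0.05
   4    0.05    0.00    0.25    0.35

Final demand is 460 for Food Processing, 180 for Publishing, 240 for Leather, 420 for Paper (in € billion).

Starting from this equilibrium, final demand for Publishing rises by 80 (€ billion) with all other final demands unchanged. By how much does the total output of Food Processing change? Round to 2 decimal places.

Δx_1 = 64.47

I − A =
  [   0.60    -0.30    -0.10    -0.10]
  [   0.00     0.95    -0.20    -0.40]
  [  -0.30    -0.25     0.95    -0.05]
  [  -0.05     0.00    -0.25     0.65]
Compute the cofactors C_ij = (−1)^(i+j)·(3×3 minor ij) of I−A; the adjugate is their transpose:
adj(I−A) = Cᵀ =
  [ 0.517250   0.204000   0.154500   0.217000]
  [ 0.088500   0.331000   0.139000   0.228000]
  [ 0.192625   0.155500   0.359750   0.153000]
  [ 0.113875   0.075500   0.150250   0.465000]
det(I−A) = Σ_j (I−A)_1j·C_1j = (0.60)(0.517250) + (-0.30)(0.088500) + (-0.10)(0.192625) + (-0.10)(0.113875) = 0.25315
(I − A)⁻¹ = adj(I−A) / det(I−A) ≈
  [   2.0433     0.8058     0.6103     0.8572]
  [   0.3496     1.3075     0.5491     0.9007]
  [   0.7609     0.6143     1.4211     0.6044]
  [   0.4498     0.2982     0.5935     1.8369]
Δx = (I − A)⁻¹ Δd with Δd having +80 in the Publishing component and 0 elsewhere.
So Δx_1 = L_12 · (+80), where L_12 = adj(I−A)_12 / det(I−A) = 0.204000 / 0.25315.
Δx_1 = 0.204000 × (+80) / 0.25315 = 16.32 / 0.25315 ≈ 64.47.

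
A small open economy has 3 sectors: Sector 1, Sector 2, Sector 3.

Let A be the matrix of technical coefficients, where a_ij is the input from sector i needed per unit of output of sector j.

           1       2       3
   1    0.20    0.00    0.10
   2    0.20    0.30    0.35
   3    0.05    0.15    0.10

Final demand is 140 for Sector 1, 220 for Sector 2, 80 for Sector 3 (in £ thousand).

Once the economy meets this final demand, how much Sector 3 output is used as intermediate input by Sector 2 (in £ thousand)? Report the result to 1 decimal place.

z_32 = 68.8

I − A =
  [   0.80     0.00    -0.10]
  [  -0.20     0.70    -0.35]
  [  -0.05    -0.15     0.90]
Cofactors of I−A, C_ij = (−1)^(i+j)·(minor ij) (rows/columns in the sector order above):
  C_11 = (0.70)(0.90) − (-0.35)(-0.15) = 0.5775
  C_12 = −[(-0.20)(0.90) − (-0.35)(-0.05)] = 0.1975
  C_13 = (-0.20)(-0.15) − (0.70)(-0.05) = 0.0650
  C_21 = −[(0.00)(0.90) − (-0.10)(-0.15)] = 0.0150
  C_22 = (0.80)(0.90) − (-0.10)(-0.05) = 0.7150
  C_23 = −[(0.80)(-0.15) − (0.00)(-0.05)] = 0.1200
  C_31 = (0.00)(-0.35) − (-0.10)(0.70) = 0.0700
  C_32 = −[(0.80)(-0.35) − (-0.10)(-0.20)] = 0.3000
  C_33 = (0.80)(0.70) − (0.00)(-0.20) = 0.5600
det(I−A) = Σ_j (I−A)_1j·C_1j = (0.80)(0.5775) + (0.00)(0.1975) + (-0.10)(0.0650) = 0.4555
adj(I−A) = Cᵀ =
  [ 0.5775   0.0150   0.0700]
  [ 0.1975   0.7150   0.3000]
  [ 0.0650   0.1200   0.5600]
(I − A)⁻¹ = adj(I−A) / det(I−A) ≈
  [   1.2678     0.0329     0.1537]
  [   0.4336     1.5697     0.6586]
  [   0.1427     0.2634     1.2294]
First solve x = (I − A)⁻¹ d = adj(I−A)·d / det(I−A); in particular x_2 = (0.1975·140 + 0.7150·220 + 0.3000·80) / 0.4555 = 208.95 / 0.4555 ≈ 458.727.
Intermediate flow from 3 to 2: z_32 = a_32 · x_2 = 0.15 × 208.95 / 0.4555 = 31.3425 / 0.4555 ≈ 68.8.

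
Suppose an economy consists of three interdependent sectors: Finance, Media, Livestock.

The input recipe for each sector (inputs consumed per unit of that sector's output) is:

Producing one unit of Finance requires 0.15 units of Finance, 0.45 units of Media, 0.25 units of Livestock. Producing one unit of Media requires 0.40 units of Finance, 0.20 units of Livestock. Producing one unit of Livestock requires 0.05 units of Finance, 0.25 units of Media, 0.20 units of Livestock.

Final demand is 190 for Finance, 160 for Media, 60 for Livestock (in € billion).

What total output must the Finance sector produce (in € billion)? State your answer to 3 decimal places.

x_1 = 452.492

I − A =
  [   0.85    -0.40    -0.05]
  [  -0.45     1.00    -0.25]
  [  -0.25    -0.20     0.80]
Cofactors of I−A, C_ij = (−1)^(i+j)·(minor ij) (rows/columns in the sector order above):
  C_11 = (1.00)(0.80) − (-0.25)(-0.20) = 0.7500
  C_12 = −[(-0.45)(0.80) − (-0.25)(-0.25)] = 0.4225
  C_13 = (-0.45)(-0.20) − (1.00)(-0.25) = 0.3400
  C_21 = −[(-0.40)(0.80) − (-0.05)(-0.20)] = 0.3300
  C_22 = (0.85)(0.80) − (-0.05)(-0.25) = 0.6675
  C_23 = −[(0.85)(-0.20) − (-0.40)(-0.25)] = 0.2700
  C_31 = (-0.40)(-0.25) − (-0.05)(1.00) = 0.1500
  C_32 = −[(0.85)(-0.25) − (-0.05)(-0.45)] = 0.2350
  C_33 = (0.85)(1.00) − (-0.40)(-0.45) = 0.6700
det(I−A) = Σ_j (I−A)_1j·C_1j = (0.85)(0.7500) + (-0.40)(0.4225) + (-0.05)(0.3400) = 0.4515
adj(I−A) = Cᵀ =
  [ 0.7500   0.3300   0.1500]
  [ 0.4225   0.6675   0.2350]
  [ 0.3400   0.2700   0.6700]
(I − A)⁻¹ = adj(I−A) / det(I−A) ≈
  [   1.6611     0.7309     0.3322]
  [   0.9358     1.4784     0.5205]
  [   0.7530     0.5980     1.4839]
x = (I − A)⁻¹ d = adj(I−A)·d / det(I−A), with det(I−A) = 0.4515:
  x_1 = (0.7500·190 + 0.3300·160 + 0.1500·60) / 0.4515 = 204.30 / 0.4515 ≈ 452.492
  x_2 = (0.4225·190 + 0.6675·160 + 0.2350·60) / 0.4515 = 201.175 / 0.4515 ≈ 445.570
  x_3 = (0.3400·190 + 0.2700·160 + 0.6700·60) / 0.4515 = 148.00 / 0.4515 ≈ 327.796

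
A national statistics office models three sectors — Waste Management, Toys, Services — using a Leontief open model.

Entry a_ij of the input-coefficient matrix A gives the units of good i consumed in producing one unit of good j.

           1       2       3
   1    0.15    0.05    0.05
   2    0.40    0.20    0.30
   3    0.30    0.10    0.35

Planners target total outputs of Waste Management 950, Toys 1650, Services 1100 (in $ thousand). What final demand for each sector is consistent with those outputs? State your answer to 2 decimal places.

d_1 = 670.00, d_2 = 610.00, d_3 = 265.00

I − A =
  [   0.85    -0.05    -0.05]
  [  -0.40     0.80    -0.30]
  [  -0.30    -0.10     0.65]
d = (I − A) x:
  d_1 = (+0.85)·950 + (-0.05)·1650 + (-0.05)·1100 = 670.00
  d_2 = (-0.40)·950 + (+0.80)·1650 + (-0.30)·1100 = 610.00
  d_3 = (-0.30)·950 + (-0.10)·1650 + (+0.65)·1100 = 265.00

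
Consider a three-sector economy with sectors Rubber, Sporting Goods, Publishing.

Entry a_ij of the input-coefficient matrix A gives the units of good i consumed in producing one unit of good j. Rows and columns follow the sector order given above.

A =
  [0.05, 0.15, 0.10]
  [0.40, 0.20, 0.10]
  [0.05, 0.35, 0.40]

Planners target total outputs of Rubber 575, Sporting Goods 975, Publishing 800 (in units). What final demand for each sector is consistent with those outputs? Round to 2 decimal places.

d_1 = 320.00, d_2 = 470.00, d_3 = 110.00

I − A =
  [   0.95    -0.15    -0.10]
  [  -0.40     0.80    -0.10]
  [  -0.05    -0.35     0.60]
d = (I − A) x:
  d_1 = (+0.95)·575 + (-0.15)·975 + (-0.10)·800 = 320.00
  d_2 = (-0.40)·575 + (+0.80)·975 + (-0.10)·800 = 470.00
  d_3 = (-0.05)·575 + (-0.35)·975 + (+0.60)·800 = 110.00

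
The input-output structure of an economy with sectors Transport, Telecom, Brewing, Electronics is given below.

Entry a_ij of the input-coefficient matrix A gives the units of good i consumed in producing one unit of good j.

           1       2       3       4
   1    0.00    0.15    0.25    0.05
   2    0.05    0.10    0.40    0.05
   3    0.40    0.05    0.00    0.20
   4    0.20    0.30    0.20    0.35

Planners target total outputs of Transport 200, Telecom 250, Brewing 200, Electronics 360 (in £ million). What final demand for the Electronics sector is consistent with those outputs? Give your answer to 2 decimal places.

d_4 = 79.00

I − A =
  [   1.00    -0.15    -0.25    -0.05]
  [  -0.05     0.90    -0.40    -0.05]
  [  -0.40    -0.05     1.00    -0.20]
  [  -0.20    -0.30    -0.20     0.65]
d = (I − A) x:
  d_1 = (+1.00)·200 + (-0.15)·250 + (-0.25)·200 + (-0.05)·360 = 94.50
  d_2 = (-0.05)·200 + (+0.90)·250 + (-0.40)·200 + (-0.05)·360 = 117.00
  d_3 = (-0.40)·200 + (-0.05)·250 + (+1.00)·200 + (-0.20)·360 = 35.50
  d_4 = (-0.20)·200 + (-0.30)·250 + (-0.20)·200 + (+0.65)·360 = 79.00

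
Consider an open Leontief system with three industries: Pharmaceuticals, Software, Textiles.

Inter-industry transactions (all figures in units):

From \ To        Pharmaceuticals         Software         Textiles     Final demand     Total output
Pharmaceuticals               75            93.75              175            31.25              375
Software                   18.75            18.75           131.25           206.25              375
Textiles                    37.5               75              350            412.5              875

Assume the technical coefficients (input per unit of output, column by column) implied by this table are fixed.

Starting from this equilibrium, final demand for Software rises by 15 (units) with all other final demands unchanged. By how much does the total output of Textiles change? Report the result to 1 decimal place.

Δx_T = 6.9

Technical coefficients a_ij = z_ij / X_j:
  a_PP = 75/375 = 0.20, a_SP = 18.75/375 = 0.05, a_TP = 37.5/375 = 0.10
  a_PS = 93.75/375 = 0.25, a_SS = 18.75/375 = 0.05, a_TS = 75/375 = 0.20
  a_PT = 175/875 = 0.20, a_ST = 131.25/875 = 0.15, a_TT = 350/875 = 0.40
I − A =
  [   0.80    -0.25    -0.20]
  [  -0.05     0.95    -0.15]
  [  -0.10    -0.20     0.60]
Cofactors of I−A, C_ij = (−1)^(i+j)·(minor ij) (rows/columns in the sector order above):
  C_11 = (0.95)(0.60) − (-0.15)(-0.20) = 0.5400
  C_12 = −[(-0.05)(0.60) − (-0.15)(-0.10)] = 0.0450
  C_13 = (-0.05)(-0.20) − (0.95)(-0.10) = 0.1050
  C_21 = −[(-0.25)(0.60) − (-0.20)(-0.20)] = 0.1900
  C_22 = (0.80)(0.60) − (-0.20)(-0.10) = 0.4600
  C_23 = −[(0.80)(-0.20) − (-0.25)(-0.10)] = 0.1850
  C_31 = (-0.25)(-0.15) − (-0.20)(0.95) = 0.2275
  C_32 = −[(0.80)(-0.15) − (-0.20)(-0.05)] = 0.1300
  C_33 = (0.80)(0.95) − (-0.25)(-0.05) = 0.7475
det(I−A) = Σ_j (I−A)_1j·C_1j = (0.80)(0.5400) + (-0.25)(0.0450) + (-0.20)(0.1050) = 0.39975
adj(I−A) = Cᵀ =
  [ 0.5400   0.1900   0.2275]
  [ 0.0450   0.4600   0.1300]
  [ 0.1050   0.1850   0.7475]
(I − A)⁻¹ = adj(I−A) / det(I−A) ≈
  [   1.3508     0.4753     0.5691]
  [   0.1126     1.1507     0.3252]
  [   0.2627     0.4628     1.8699]
Δx = (I − A)⁻¹ Δd with Δd having +15 in the Software component and 0 elsewhere.
So Δx_T = L_TS · (+15), where L_TS = adj(I−A)_TS / det(I−A) = 0.1850 / 0.39975.
Δx_T = 0.1850 × (+15) / 0.39975 = 2.775 / 0.39975 ≈ 6.9.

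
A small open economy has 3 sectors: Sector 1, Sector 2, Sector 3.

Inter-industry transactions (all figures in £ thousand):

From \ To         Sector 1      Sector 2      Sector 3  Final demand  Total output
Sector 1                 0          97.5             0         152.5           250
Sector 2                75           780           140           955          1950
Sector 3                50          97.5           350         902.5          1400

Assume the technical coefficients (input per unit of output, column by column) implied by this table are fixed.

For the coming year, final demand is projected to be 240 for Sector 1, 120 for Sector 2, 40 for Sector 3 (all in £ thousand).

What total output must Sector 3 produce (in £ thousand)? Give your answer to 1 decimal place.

Technical coefficients a_ij = z_ij / X_j:
  a_11 = 0/250 = 0.00, a_21 = 75/250 = 0.30, a_31 = 50/250 = 0.20
  a_12 = 97.5/1950 = 0.05, a_22 = 780/1950 = 0.40, a_32 = 97.5/1950 = 0.05
  a_13 = 0/1400 = 0.00, a_23 = 140/1400 = 0.10, a_33 = 350/1400 = 0.25
I − A =
  [   1.00    -0.05     0.00]
  [  -0.30     0.60    -0.10]
  [  -0.20    -0.05     0.75]
Cofactors of I−A, C_ij = (−1)^(i+j)·(minor ij) (rows/columns in the sector order above):
  C_11 = (0.60)(0.75) − (-0.10)(-0.05) = 0.4450
  C_12 = −[(-0.30)(0.75) − (-0.10)(-0.20)] = 0.2450
  C_13 = (-0.30)(-0.05) − (0.60)(-0.20) = 0.1350
  C_21 = −[(-0.05)(0.75) − (0.00)(-0.05)] = 0.0375
  C_22 = (1.00)(0.75) − (0.00)(-0.20) = 0.7500
  C_23 = −[(1.00)(-0.05) − (-0.05)(-0.20)] = 0.0600
  C_31 = (-0.05)(-0.10) − (0.00)(0.60) = 0.0050
  C_32 = −[(1.00)(-0.10) − (0.00)(-0.30)] = 0.1000
  C_33 = (1.00)(0.60) − (-0.05)(-0.30) = 0.5850
det(I−A) = Σ_j (I−A)_1j·C_1j = (1.00)(0.4450) + (-0.05)(0.2450) + (0.00)(0.1350) = 0.43275
adj(I−A) = Cᵀ =
  [ 0.4450   0.0375   0.0050]
  [ 0.2450   0.7500   0.1000]
  [ 0.1350   0.0600   0.5850]
(I − A)⁻¹ = adj(I−A) / det(I−A) ≈
  [   1.0283     0.0867     0.0116]
  [   0.5661     1.7331     0.2311]
  [   0.3120     0.1386     1.3518]
x = (I − A)⁻¹ d = adj(I−A)·d / det(I−A), with det(I−A) = 0.43275:
  x_1 = (0.4450·240 + 0.0375·120 + 0.0050·40) / 0.43275 = 111.50 / 0.43275 ≈ 257.7
  x_2 = (0.2450·240 + 0.7500·120 + 0.1000·40) / 0.43275 = 152.80 / 0.43275 ≈ 353.1
  x_3 = (0.1350·240 + 0.0600·120 + 0.5850·40) / 0.43275 = 63.00 / 0.43275 ≈ 145.6

x_3 = 145.6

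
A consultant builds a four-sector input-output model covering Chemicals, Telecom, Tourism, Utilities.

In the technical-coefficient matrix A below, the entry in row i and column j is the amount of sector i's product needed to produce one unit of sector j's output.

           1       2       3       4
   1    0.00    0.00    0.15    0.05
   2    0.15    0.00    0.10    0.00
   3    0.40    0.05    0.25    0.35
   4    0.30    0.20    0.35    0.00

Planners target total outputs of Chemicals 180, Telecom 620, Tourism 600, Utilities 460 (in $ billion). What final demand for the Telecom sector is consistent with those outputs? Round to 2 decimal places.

I − A =
  [   1.00     0.00    -0.15    -0.05]
  [  -0.15     1.00    -0.10     0.00]
  [  -0.40    -0.05     0.75    -0.35]
  [  -0.30    -0.20    -0.35     1.00]
d = (I − A) x:
  d_1 = (+1.00)·180 + (+0.00)·620 + (-0.15)·600 + (-0.05)·460 = 67.00
  d_2 = (-0.15)·180 + (+1.00)·620 + (-0.10)·600 + (+0.00)·460 = 533.00
  d_3 = (-0.40)·180 + (-0.05)·620 + (+0.75)·600 + (-0.35)·460 = 186.00
  d_4 = (-0.30)·180 + (-0.20)·620 + (-0.35)·600 + (+1.00)·460 = 72.00

d_2 = 533.00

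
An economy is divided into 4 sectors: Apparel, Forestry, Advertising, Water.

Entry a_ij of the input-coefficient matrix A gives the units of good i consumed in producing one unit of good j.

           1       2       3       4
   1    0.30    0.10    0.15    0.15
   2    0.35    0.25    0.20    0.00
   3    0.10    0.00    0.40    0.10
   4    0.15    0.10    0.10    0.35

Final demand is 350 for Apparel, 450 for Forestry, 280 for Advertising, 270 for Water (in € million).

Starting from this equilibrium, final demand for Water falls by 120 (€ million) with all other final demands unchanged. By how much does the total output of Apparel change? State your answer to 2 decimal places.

I − A =
  [   0.70    -0.10    -0.15    -0.15]
  [  -0.35     0.75    -0.20     0.00]
  [  -0.10     0.00     0.60    -0.10]
  [  -0.15    -0.10    -0.10     0.65]
Compute the cofactors C_ij = (−1)^(i+j)·(3×3 minor ij) of I−A; the adjugate is their transpose:
adj(I−A) = Cᵀ =
  [ 0.283000   0.048500   0.100375   0.080750]
  [ 0.149000   0.239000   0.125875   0.053750]
  [ 0.063500   0.016500   0.296375   0.060250]
  [ 0.098000   0.050500   0.088125   0.280750]
det(I−A) = Σ_j (I−A)_1j·C_1j = (0.70)(0.283000) + (-0.10)(0.149000) + (-0.15)(0.063500) + (-0.15)(0.098000) = 0.158975
(I − A)⁻¹ = adj(I−A) / det(I−A) ≈
  [   1.7802     0.3051     0.6314     0.5079]
  [   0.9373     1.5034     0.7918     0.3381]
  [   0.3994     0.1038     1.8643     0.3790]
  [   0.6164     0.3177     0.5543     1.7660]
Δx = (I − A)⁻¹ Δd with Δd having -120 in the Water component and 0 elsewhere.
So Δx_1 = L_14 · (-120), where L_14 = adj(I−A)_14 / det(I−A) = 0.080750 / 0.158975.
Δx_1 = 0.080750 × (-120) / 0.158975 = -9.69 / 0.158975 ≈ -60.95.

Δx_1 = -60.95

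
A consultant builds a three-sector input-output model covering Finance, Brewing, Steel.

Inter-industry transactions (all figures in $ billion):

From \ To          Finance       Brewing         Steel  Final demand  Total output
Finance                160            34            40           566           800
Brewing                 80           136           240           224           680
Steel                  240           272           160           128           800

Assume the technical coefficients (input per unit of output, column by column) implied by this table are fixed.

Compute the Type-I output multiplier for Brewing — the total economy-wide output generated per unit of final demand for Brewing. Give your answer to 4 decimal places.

m_2 = 2.5921

Technical coefficients a_ij = z_ij / X_j:
  a_11 = 160/800 = 0.20, a_21 = 80/800 = 0.10, a_31 = 240/800 = 0.30
  a_12 = 34/680 = 0.05, a_22 = 136/680 = 0.20, a_32 = 272/680 = 0.40
  a_13 = 40/800 = 0.05, a_23 = 240/800 = 0.30, a_33 = 160/800 = 0.20
I − A =
  [   0.80    -0.05    -0.05]
  [  -0.10     0.80    -0.30]
  [  -0.30    -0.40     0.80]
Cofactors of I−A, C_ij = (−1)^(i+j)·(minor ij) (rows/columns in the sector order above):
  C_11 = (0.80)(0.80) − (-0.30)(-0.40) = 0.5200
  C_12 = −[(-0.10)(0.80) − (-0.30)(-0.30)] = 0.1700
  C_13 = (-0.10)(-0.40) − (0.80)(-0.30) = 0.2800
  C_21 = −[(-0.05)(0.80) − (-0.05)(-0.40)] = 0.0600
  C_22 = (0.80)(0.80) − (-0.05)(-0.30) = 0.6250
  C_23 = −[(0.80)(-0.40) − (-0.05)(-0.30)] = 0.3350
  C_31 = (-0.05)(-0.30) − (-0.05)(0.80) = 0.0550
  C_32 = −[(0.80)(-0.30) − (-0.05)(-0.10)] = 0.2450
  C_33 = (0.80)(0.80) − (-0.05)(-0.10) = 0.6350
det(I−A) = Σ_j (I−A)_1j·C_1j = (0.80)(0.5200) + (-0.05)(0.1700) + (-0.05)(0.2800) = 0.3935
adj(I−A) = Cᵀ =
  [ 0.5200   0.0600   0.0550]
  [ 0.1700   0.6250   0.2450]
  [ 0.2800   0.3350   0.6350]
(I − A)⁻¹ = adj(I−A) / det(I−A) ≈
  [   1.32147     0.15248     0.13977]
  [   0.43202     1.58831     0.62262]
  [   0.71156     0.85133     1.61372]
The output multiplier for sector j is the column-j sum of the Leontief inverse (I − A)⁻¹ = adj(I−A) / det(I−A).
Column 2 of adj(I−A): (0.0600, 0.6250, 0.3350); det(I−A) = 0.3935.
m_2 = (0.0600 + 0.6250 + 0.3350) / 0.3935 = 1.02 / 0.3935 ≈ 2.5921.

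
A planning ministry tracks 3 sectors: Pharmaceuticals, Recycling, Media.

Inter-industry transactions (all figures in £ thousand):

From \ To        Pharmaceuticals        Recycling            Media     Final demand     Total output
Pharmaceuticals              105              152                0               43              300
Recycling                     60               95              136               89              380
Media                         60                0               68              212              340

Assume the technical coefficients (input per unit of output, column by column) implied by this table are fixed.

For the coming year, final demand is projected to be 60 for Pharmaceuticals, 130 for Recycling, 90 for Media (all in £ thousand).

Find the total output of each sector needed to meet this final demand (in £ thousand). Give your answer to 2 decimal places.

Technical coefficients a_ij = z_ij / X_j:
  a_PP = 105/300 = 0.35, a_RP = 60/300 = 0.20, a_MP = 60/300 = 0.20
  a_PR = 152/380 = 0.40, a_RR = 95/380 = 0.25, a_MR = 0/380 = 0.00
  a_PM = 0/340 = 0.00, a_RM = 136/340 = 0.40, a_MM = 68/340 = 0.20
I − A =
  [   0.65    -0.40     0.00]
  [  -0.20     0.75    -0.40]
  [  -0.20     0.00     0.80]
Cofactors of I−A, C_ij = (−1)^(i+j)·(minor ij) (rows/columns in the sector order above):
  C_11 = (0.75)(0.80) − (-0.40)(0.00) = 0.6000
  C_12 = −[(-0.20)(0.80) − (-0.40)(-0.20)] = 0.2400
  C_13 = (-0.20)(0.00) − (0.75)(-0.20) = 0.1500
  C_21 = −[(-0.40)(0.80) − (0.00)(0.00)] = 0.3200
  C_22 = (0.65)(0.80) − (0.00)(-0.20) = 0.5200
  C_23 = −[(0.65)(0.00) − (-0.40)(-0.20)] = 0.0800
  C_31 = (-0.40)(-0.40) − (0.00)(0.75) = 0.1600
  C_32 = −[(0.65)(-0.40) − (0.00)(-0.20)] = 0.2600
  C_33 = (0.65)(0.75) − (-0.40)(-0.20) = 0.4075
det(I−A) = Σ_j (I−A)_1j·C_1j = (0.65)(0.6000) + (-0.40)(0.2400) + (0.00)(0.1500) = 0.2940
adj(I−A) = Cᵀ =
  [ 0.6000   0.3200   0.1600]
  [ 0.2400   0.5200   0.2600]
  [ 0.1500   0.0800   0.4075]
(I − A)⁻¹ = adj(I−A) / det(I−A) ≈
  [   2.0408     1.0884     0.5442]
  [   0.8163     1.7687     0.8844]
  [   0.5102     0.2721     1.3861]
x = (I − A)⁻¹ d = adj(I−A)·d / det(I−A), with det(I−A) = 0.2940:
  x_P = (0.6000·60 + 0.3200·130 + 0.1600·90) / 0.2940 = 92.00 / 0.2940 ≈ 312.93
  x_R = (0.2400·60 + 0.5200·130 + 0.2600·90) / 0.2940 = 105.40 / 0.2940 ≈ 358.50
  x_M = (0.1500·60 + 0.0800·130 + 0.4075·90) / 0.2940 = 56.075 / 0.2940 ≈ 190.73

x_P = 312.93, x_R = 358.50, x_M = 190.73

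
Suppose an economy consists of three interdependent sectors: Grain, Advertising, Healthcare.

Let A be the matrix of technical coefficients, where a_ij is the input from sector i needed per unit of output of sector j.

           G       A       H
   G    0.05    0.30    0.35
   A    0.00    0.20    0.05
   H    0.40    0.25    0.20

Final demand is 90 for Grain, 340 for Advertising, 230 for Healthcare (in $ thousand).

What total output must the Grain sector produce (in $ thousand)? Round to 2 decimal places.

x_G = 492.92

I − A =
  [   0.95    -0.30    -0.35]
  [   0.00     0.80    -0.05]
  [  -0.40    -0.25     0.80]
Cofactors of I−A, C_ij = (−1)^(i+j)·(minor ij) (rows/columns in the sector order above):
  C_11 = (0.80)(0.80) − (-0.05)(-0.25) = 0.6275
  C_12 = −[(0.00)(0.80) − (-0.05)(-0.40)] = 0.0200
  C_13 = (0.00)(-0.25) − (0.80)(-0.40) = 0.3200
  C_21 = −[(-0.30)(0.80) − (-0.35)(-0.25)] = 0.3275
  C_22 = (0.95)(0.80) − (-0.35)(-0.40) = 0.6200
  C_23 = −[(0.95)(-0.25) − (-0.30)(-0.40)] = 0.3575
  C_31 = (-0.30)(-0.05) − (-0.35)(0.80) = 0.2950
  C_32 = −[(0.95)(-0.05) − (-0.35)(0.00)] = 0.0475
  C_33 = (0.95)(0.80) − (-0.30)(0.00) = 0.7600
det(I−A) = Σ_j (I−A)_1j·C_1j = (0.95)(0.6275) + (-0.30)(0.0200) + (-0.35)(0.3200) = 0.478125
adj(I−A) = Cᵀ =
  [ 0.6275   0.3275   0.2950]
  [ 0.0200   0.6200   0.0475]
  [ 0.3200   0.3575   0.7600]
(I − A)⁻¹ = adj(I−A) / det(I−A) ≈
  [   1.3124     0.6850     0.6170]
  [   0.0418     1.2967     0.0993]
  [   0.6693     0.7477     1.5895]
x = (I − A)⁻¹ d = adj(I−A)·d / det(I−A), with det(I−A) = 0.478125:
  x_G = (0.6275·90 + 0.3275·340 + 0.2950·230) / 0.478125 = 235.675 / 0.478125 ≈ 492.92
  x_A = (0.0200·90 + 0.6200·340 + 0.0475·230) / 0.478125 = 223.525 / 0.478125 ≈ 467.50
  x_H = (0.3200·90 + 0.3575·340 + 0.7600·230) / 0.478125 = 325.15 / 0.478125 ≈ 680.05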